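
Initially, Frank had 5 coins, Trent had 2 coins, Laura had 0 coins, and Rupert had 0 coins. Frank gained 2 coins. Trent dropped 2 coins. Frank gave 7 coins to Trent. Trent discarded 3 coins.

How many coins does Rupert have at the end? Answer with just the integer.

Answer: 0

Derivation:
Tracking counts step by step:
Start: Frank=5, Trent=2, Laura=0, Rupert=0
Event 1 (Frank +2): Frank: 5 -> 7. State: Frank=7, Trent=2, Laura=0, Rupert=0
Event 2 (Trent -2): Trent: 2 -> 0. State: Frank=7, Trent=0, Laura=0, Rupert=0
Event 3 (Frank -> Trent, 7): Frank: 7 -> 0, Trent: 0 -> 7. State: Frank=0, Trent=7, Laura=0, Rupert=0
Event 4 (Trent -3): Trent: 7 -> 4. State: Frank=0, Trent=4, Laura=0, Rupert=0

Rupert's final count: 0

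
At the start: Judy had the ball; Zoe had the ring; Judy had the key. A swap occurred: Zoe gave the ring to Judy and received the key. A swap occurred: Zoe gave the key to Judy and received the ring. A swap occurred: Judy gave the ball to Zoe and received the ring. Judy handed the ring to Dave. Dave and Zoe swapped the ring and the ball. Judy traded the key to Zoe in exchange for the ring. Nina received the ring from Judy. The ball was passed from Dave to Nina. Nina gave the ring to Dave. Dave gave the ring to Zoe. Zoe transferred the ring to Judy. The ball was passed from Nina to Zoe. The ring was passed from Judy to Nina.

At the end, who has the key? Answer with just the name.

Tracking all object holders:
Start: ball:Judy, ring:Zoe, key:Judy
Event 1 (swap ring<->key: now ring:Judy, key:Zoe). State: ball:Judy, ring:Judy, key:Zoe
Event 2 (swap key<->ring: now key:Judy, ring:Zoe). State: ball:Judy, ring:Zoe, key:Judy
Event 3 (swap ball<->ring: now ball:Zoe, ring:Judy). State: ball:Zoe, ring:Judy, key:Judy
Event 4 (give ring: Judy -> Dave). State: ball:Zoe, ring:Dave, key:Judy
Event 5 (swap ring<->ball: now ring:Zoe, ball:Dave). State: ball:Dave, ring:Zoe, key:Judy
Event 6 (swap key<->ring: now key:Zoe, ring:Judy). State: ball:Dave, ring:Judy, key:Zoe
Event 7 (give ring: Judy -> Nina). State: ball:Dave, ring:Nina, key:Zoe
Event 8 (give ball: Dave -> Nina). State: ball:Nina, ring:Nina, key:Zoe
Event 9 (give ring: Nina -> Dave). State: ball:Nina, ring:Dave, key:Zoe
Event 10 (give ring: Dave -> Zoe). State: ball:Nina, ring:Zoe, key:Zoe
Event 11 (give ring: Zoe -> Judy). State: ball:Nina, ring:Judy, key:Zoe
Event 12 (give ball: Nina -> Zoe). State: ball:Zoe, ring:Judy, key:Zoe
Event 13 (give ring: Judy -> Nina). State: ball:Zoe, ring:Nina, key:Zoe

Final state: ball:Zoe, ring:Nina, key:Zoe
The key is held by Zoe.

Answer: Zoe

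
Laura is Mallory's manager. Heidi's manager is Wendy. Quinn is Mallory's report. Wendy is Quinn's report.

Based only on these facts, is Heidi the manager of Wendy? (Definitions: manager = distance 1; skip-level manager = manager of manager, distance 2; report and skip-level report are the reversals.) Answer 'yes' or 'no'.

Answer: no

Derivation:
Reconstructing the manager chain from the given facts:
  Laura -> Mallory -> Quinn -> Wendy -> Heidi
(each arrow means 'manager of the next')
Positions in the chain (0 = top):
  position of Laura: 0
  position of Mallory: 1
  position of Quinn: 2
  position of Wendy: 3
  position of Heidi: 4

Heidi is at position 4, Wendy is at position 3; signed distance (j - i) = -1.
'manager' requires j - i = 1. Actual distance is -1, so the relation does NOT hold.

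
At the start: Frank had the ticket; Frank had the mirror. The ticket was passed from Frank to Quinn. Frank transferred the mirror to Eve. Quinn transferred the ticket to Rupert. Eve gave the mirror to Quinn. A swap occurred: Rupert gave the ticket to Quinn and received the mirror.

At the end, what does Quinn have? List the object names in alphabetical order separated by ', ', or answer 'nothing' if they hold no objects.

Answer: ticket

Derivation:
Tracking all object holders:
Start: ticket:Frank, mirror:Frank
Event 1 (give ticket: Frank -> Quinn). State: ticket:Quinn, mirror:Frank
Event 2 (give mirror: Frank -> Eve). State: ticket:Quinn, mirror:Eve
Event 3 (give ticket: Quinn -> Rupert). State: ticket:Rupert, mirror:Eve
Event 4 (give mirror: Eve -> Quinn). State: ticket:Rupert, mirror:Quinn
Event 5 (swap ticket<->mirror: now ticket:Quinn, mirror:Rupert). State: ticket:Quinn, mirror:Rupert

Final state: ticket:Quinn, mirror:Rupert
Quinn holds: ticket.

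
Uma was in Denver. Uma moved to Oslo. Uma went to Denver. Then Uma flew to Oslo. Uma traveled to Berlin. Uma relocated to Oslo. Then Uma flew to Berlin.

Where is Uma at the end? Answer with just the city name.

Tracking Uma's location:
Start: Uma is in Denver.
After move 1: Denver -> Oslo. Uma is in Oslo.
After move 2: Oslo -> Denver. Uma is in Denver.
After move 3: Denver -> Oslo. Uma is in Oslo.
After move 4: Oslo -> Berlin. Uma is in Berlin.
After move 5: Berlin -> Oslo. Uma is in Oslo.
After move 6: Oslo -> Berlin. Uma is in Berlin.

Answer: Berlin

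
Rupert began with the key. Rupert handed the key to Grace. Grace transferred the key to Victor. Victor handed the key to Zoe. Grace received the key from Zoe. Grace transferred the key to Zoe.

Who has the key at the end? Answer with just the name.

Answer: Zoe

Derivation:
Tracking the key through each event:
Start: Rupert has the key.
After event 1: Grace has the key.
After event 2: Victor has the key.
After event 3: Zoe has the key.
After event 4: Grace has the key.
After event 5: Zoe has the key.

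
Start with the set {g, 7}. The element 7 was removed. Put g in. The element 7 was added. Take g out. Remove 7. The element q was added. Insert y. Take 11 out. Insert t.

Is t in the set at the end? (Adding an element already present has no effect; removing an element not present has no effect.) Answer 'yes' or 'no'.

Tracking the set through each operation:
Start: {7, g}
Event 1 (remove 7): removed. Set: {g}
Event 2 (add g): already present, no change. Set: {g}
Event 3 (add 7): added. Set: {7, g}
Event 4 (remove g): removed. Set: {7}
Event 5 (remove 7): removed. Set: {}
Event 6 (add q): added. Set: {q}
Event 7 (add y): added. Set: {q, y}
Event 8 (remove 11): not present, no change. Set: {q, y}
Event 9 (add t): added. Set: {q, t, y}

Final set: {q, t, y} (size 3)
t is in the final set.

Answer: yes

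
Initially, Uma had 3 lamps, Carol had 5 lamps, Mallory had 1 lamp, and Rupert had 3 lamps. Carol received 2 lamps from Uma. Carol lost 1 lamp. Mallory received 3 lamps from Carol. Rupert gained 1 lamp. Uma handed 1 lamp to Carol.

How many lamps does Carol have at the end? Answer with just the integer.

Tracking counts step by step:
Start: Uma=3, Carol=5, Mallory=1, Rupert=3
Event 1 (Uma -> Carol, 2): Uma: 3 -> 1, Carol: 5 -> 7. State: Uma=1, Carol=7, Mallory=1, Rupert=3
Event 2 (Carol -1): Carol: 7 -> 6. State: Uma=1, Carol=6, Mallory=1, Rupert=3
Event 3 (Carol -> Mallory, 3): Carol: 6 -> 3, Mallory: 1 -> 4. State: Uma=1, Carol=3, Mallory=4, Rupert=3
Event 4 (Rupert +1): Rupert: 3 -> 4. State: Uma=1, Carol=3, Mallory=4, Rupert=4
Event 5 (Uma -> Carol, 1): Uma: 1 -> 0, Carol: 3 -> 4. State: Uma=0, Carol=4, Mallory=4, Rupert=4

Carol's final count: 4

Answer: 4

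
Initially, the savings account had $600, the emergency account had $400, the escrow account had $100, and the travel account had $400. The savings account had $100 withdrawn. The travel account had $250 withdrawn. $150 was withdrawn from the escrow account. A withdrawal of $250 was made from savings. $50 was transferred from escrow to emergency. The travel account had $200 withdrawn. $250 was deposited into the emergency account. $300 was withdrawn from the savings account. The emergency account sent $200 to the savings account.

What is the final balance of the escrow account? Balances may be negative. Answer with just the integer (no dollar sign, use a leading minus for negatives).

Tracking account balances step by step:
Start: savings=600, emergency=400, escrow=100, travel=400
Event 1 (withdraw 100 from savings): savings: 600 - 100 = 500. Balances: savings=500, emergency=400, escrow=100, travel=400
Event 2 (withdraw 250 from travel): travel: 400 - 250 = 150. Balances: savings=500, emergency=400, escrow=100, travel=150
Event 3 (withdraw 150 from escrow): escrow: 100 - 150 = -50. Balances: savings=500, emergency=400, escrow=-50, travel=150
Event 4 (withdraw 250 from savings): savings: 500 - 250 = 250. Balances: savings=250, emergency=400, escrow=-50, travel=150
Event 5 (transfer 50 escrow -> emergency): escrow: -50 - 50 = -100, emergency: 400 + 50 = 450. Balances: savings=250, emergency=450, escrow=-100, travel=150
Event 6 (withdraw 200 from travel): travel: 150 - 200 = -50. Balances: savings=250, emergency=450, escrow=-100, travel=-50
Event 7 (deposit 250 to emergency): emergency: 450 + 250 = 700. Balances: savings=250, emergency=700, escrow=-100, travel=-50
Event 8 (withdraw 300 from savings): savings: 250 - 300 = -50. Balances: savings=-50, emergency=700, escrow=-100, travel=-50
Event 9 (transfer 200 emergency -> savings): emergency: 700 - 200 = 500, savings: -50 + 200 = 150. Balances: savings=150, emergency=500, escrow=-100, travel=-50

Final balance of escrow: -100

Answer: -100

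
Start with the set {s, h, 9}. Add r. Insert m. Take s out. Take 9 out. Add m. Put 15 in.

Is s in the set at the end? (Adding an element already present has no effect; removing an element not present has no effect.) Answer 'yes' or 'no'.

Answer: no

Derivation:
Tracking the set through each operation:
Start: {9, h, s}
Event 1 (add r): added. Set: {9, h, r, s}
Event 2 (add m): added. Set: {9, h, m, r, s}
Event 3 (remove s): removed. Set: {9, h, m, r}
Event 4 (remove 9): removed. Set: {h, m, r}
Event 5 (add m): already present, no change. Set: {h, m, r}
Event 6 (add 15): added. Set: {15, h, m, r}

Final set: {15, h, m, r} (size 4)
s is NOT in the final set.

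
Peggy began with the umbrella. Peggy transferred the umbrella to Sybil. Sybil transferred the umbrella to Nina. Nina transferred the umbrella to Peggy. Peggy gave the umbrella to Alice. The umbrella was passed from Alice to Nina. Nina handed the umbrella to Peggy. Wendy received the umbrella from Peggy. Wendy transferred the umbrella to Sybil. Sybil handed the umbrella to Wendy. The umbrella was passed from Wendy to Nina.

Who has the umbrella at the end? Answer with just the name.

Tracking the umbrella through each event:
Start: Peggy has the umbrella.
After event 1: Sybil has the umbrella.
After event 2: Nina has the umbrella.
After event 3: Peggy has the umbrella.
After event 4: Alice has the umbrella.
After event 5: Nina has the umbrella.
After event 6: Peggy has the umbrella.
After event 7: Wendy has the umbrella.
After event 8: Sybil has the umbrella.
After event 9: Wendy has the umbrella.
After event 10: Nina has the umbrella.

Answer: Nina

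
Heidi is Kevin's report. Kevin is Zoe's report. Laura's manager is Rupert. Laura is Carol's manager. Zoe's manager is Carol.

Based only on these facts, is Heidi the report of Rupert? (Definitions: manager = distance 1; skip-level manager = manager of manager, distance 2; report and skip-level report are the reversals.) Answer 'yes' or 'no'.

Reconstructing the manager chain from the given facts:
  Rupert -> Laura -> Carol -> Zoe -> Kevin -> Heidi
(each arrow means 'manager of the next')
Positions in the chain (0 = top):
  position of Rupert: 0
  position of Laura: 1
  position of Carol: 2
  position of Zoe: 3
  position of Kevin: 4
  position of Heidi: 5

Heidi is at position 5, Rupert is at position 0; signed distance (j - i) = -5.
'report' requires j - i = -1. Actual distance is -5, so the relation does NOT hold.

Answer: no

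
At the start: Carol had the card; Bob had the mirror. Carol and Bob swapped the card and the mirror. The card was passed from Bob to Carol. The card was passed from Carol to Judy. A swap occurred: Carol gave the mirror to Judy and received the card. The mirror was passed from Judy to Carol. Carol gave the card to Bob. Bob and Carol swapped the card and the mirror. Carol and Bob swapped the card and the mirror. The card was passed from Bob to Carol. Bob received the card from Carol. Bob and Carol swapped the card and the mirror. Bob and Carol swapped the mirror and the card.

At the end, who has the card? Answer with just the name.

Answer: Bob

Derivation:
Tracking all object holders:
Start: card:Carol, mirror:Bob
Event 1 (swap card<->mirror: now card:Bob, mirror:Carol). State: card:Bob, mirror:Carol
Event 2 (give card: Bob -> Carol). State: card:Carol, mirror:Carol
Event 3 (give card: Carol -> Judy). State: card:Judy, mirror:Carol
Event 4 (swap mirror<->card: now mirror:Judy, card:Carol). State: card:Carol, mirror:Judy
Event 5 (give mirror: Judy -> Carol). State: card:Carol, mirror:Carol
Event 6 (give card: Carol -> Bob). State: card:Bob, mirror:Carol
Event 7 (swap card<->mirror: now card:Carol, mirror:Bob). State: card:Carol, mirror:Bob
Event 8 (swap card<->mirror: now card:Bob, mirror:Carol). State: card:Bob, mirror:Carol
Event 9 (give card: Bob -> Carol). State: card:Carol, mirror:Carol
Event 10 (give card: Carol -> Bob). State: card:Bob, mirror:Carol
Event 11 (swap card<->mirror: now card:Carol, mirror:Bob). State: card:Carol, mirror:Bob
Event 12 (swap mirror<->card: now mirror:Carol, card:Bob). State: card:Bob, mirror:Carol

Final state: card:Bob, mirror:Carol
The card is held by Bob.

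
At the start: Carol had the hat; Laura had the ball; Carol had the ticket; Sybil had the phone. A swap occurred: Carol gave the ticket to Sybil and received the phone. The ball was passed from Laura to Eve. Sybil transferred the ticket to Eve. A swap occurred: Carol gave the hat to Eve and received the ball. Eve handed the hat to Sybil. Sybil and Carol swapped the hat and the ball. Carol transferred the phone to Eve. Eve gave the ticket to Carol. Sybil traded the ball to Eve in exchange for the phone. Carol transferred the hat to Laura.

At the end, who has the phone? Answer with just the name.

Tracking all object holders:
Start: hat:Carol, ball:Laura, ticket:Carol, phone:Sybil
Event 1 (swap ticket<->phone: now ticket:Sybil, phone:Carol). State: hat:Carol, ball:Laura, ticket:Sybil, phone:Carol
Event 2 (give ball: Laura -> Eve). State: hat:Carol, ball:Eve, ticket:Sybil, phone:Carol
Event 3 (give ticket: Sybil -> Eve). State: hat:Carol, ball:Eve, ticket:Eve, phone:Carol
Event 4 (swap hat<->ball: now hat:Eve, ball:Carol). State: hat:Eve, ball:Carol, ticket:Eve, phone:Carol
Event 5 (give hat: Eve -> Sybil). State: hat:Sybil, ball:Carol, ticket:Eve, phone:Carol
Event 6 (swap hat<->ball: now hat:Carol, ball:Sybil). State: hat:Carol, ball:Sybil, ticket:Eve, phone:Carol
Event 7 (give phone: Carol -> Eve). State: hat:Carol, ball:Sybil, ticket:Eve, phone:Eve
Event 8 (give ticket: Eve -> Carol). State: hat:Carol, ball:Sybil, ticket:Carol, phone:Eve
Event 9 (swap ball<->phone: now ball:Eve, phone:Sybil). State: hat:Carol, ball:Eve, ticket:Carol, phone:Sybil
Event 10 (give hat: Carol -> Laura). State: hat:Laura, ball:Eve, ticket:Carol, phone:Sybil

Final state: hat:Laura, ball:Eve, ticket:Carol, phone:Sybil
The phone is held by Sybil.

Answer: Sybil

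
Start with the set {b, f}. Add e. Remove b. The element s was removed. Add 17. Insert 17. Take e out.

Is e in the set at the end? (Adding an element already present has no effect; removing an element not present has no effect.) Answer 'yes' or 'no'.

Tracking the set through each operation:
Start: {b, f}
Event 1 (add e): added. Set: {b, e, f}
Event 2 (remove b): removed. Set: {e, f}
Event 3 (remove s): not present, no change. Set: {e, f}
Event 4 (add 17): added. Set: {17, e, f}
Event 5 (add 17): already present, no change. Set: {17, e, f}
Event 6 (remove e): removed. Set: {17, f}

Final set: {17, f} (size 2)
e is NOT in the final set.

Answer: no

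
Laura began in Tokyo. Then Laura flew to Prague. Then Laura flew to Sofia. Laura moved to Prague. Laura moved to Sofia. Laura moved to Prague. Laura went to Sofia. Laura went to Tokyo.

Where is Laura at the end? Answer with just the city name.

Answer: Tokyo

Derivation:
Tracking Laura's location:
Start: Laura is in Tokyo.
After move 1: Tokyo -> Prague. Laura is in Prague.
After move 2: Prague -> Sofia. Laura is in Sofia.
After move 3: Sofia -> Prague. Laura is in Prague.
After move 4: Prague -> Sofia. Laura is in Sofia.
After move 5: Sofia -> Prague. Laura is in Prague.
After move 6: Prague -> Sofia. Laura is in Sofia.
After move 7: Sofia -> Tokyo. Laura is in Tokyo.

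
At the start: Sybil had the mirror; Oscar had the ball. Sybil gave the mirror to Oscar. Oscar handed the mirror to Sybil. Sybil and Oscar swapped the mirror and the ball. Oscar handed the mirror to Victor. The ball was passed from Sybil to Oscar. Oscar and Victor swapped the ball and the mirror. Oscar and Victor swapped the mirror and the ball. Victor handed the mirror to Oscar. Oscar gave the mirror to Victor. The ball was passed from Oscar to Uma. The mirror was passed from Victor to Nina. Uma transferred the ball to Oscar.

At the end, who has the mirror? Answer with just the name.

Tracking all object holders:
Start: mirror:Sybil, ball:Oscar
Event 1 (give mirror: Sybil -> Oscar). State: mirror:Oscar, ball:Oscar
Event 2 (give mirror: Oscar -> Sybil). State: mirror:Sybil, ball:Oscar
Event 3 (swap mirror<->ball: now mirror:Oscar, ball:Sybil). State: mirror:Oscar, ball:Sybil
Event 4 (give mirror: Oscar -> Victor). State: mirror:Victor, ball:Sybil
Event 5 (give ball: Sybil -> Oscar). State: mirror:Victor, ball:Oscar
Event 6 (swap ball<->mirror: now ball:Victor, mirror:Oscar). State: mirror:Oscar, ball:Victor
Event 7 (swap mirror<->ball: now mirror:Victor, ball:Oscar). State: mirror:Victor, ball:Oscar
Event 8 (give mirror: Victor -> Oscar). State: mirror:Oscar, ball:Oscar
Event 9 (give mirror: Oscar -> Victor). State: mirror:Victor, ball:Oscar
Event 10 (give ball: Oscar -> Uma). State: mirror:Victor, ball:Uma
Event 11 (give mirror: Victor -> Nina). State: mirror:Nina, ball:Uma
Event 12 (give ball: Uma -> Oscar). State: mirror:Nina, ball:Oscar

Final state: mirror:Nina, ball:Oscar
The mirror is held by Nina.

Answer: Nina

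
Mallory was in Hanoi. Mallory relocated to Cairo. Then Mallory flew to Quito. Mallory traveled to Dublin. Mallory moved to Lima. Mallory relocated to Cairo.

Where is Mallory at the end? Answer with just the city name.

Answer: Cairo

Derivation:
Tracking Mallory's location:
Start: Mallory is in Hanoi.
After move 1: Hanoi -> Cairo. Mallory is in Cairo.
After move 2: Cairo -> Quito. Mallory is in Quito.
After move 3: Quito -> Dublin. Mallory is in Dublin.
After move 4: Dublin -> Lima. Mallory is in Lima.
After move 5: Lima -> Cairo. Mallory is in Cairo.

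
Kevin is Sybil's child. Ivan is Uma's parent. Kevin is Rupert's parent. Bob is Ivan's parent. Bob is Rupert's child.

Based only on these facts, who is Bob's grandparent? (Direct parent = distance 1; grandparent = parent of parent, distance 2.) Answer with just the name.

Answer: Kevin

Derivation:
Reconstructing the parent chain from the given facts:
  Sybil -> Kevin -> Rupert -> Bob -> Ivan -> Uma
(each arrow means 'parent of the next')
Positions in the chain (0 = top):
  position of Sybil: 0
  position of Kevin: 1
  position of Rupert: 2
  position of Bob: 3
  position of Ivan: 4
  position of Uma: 5

Bob is at position 3; the grandparent is 2 steps up the chain, i.e. position 1: Kevin.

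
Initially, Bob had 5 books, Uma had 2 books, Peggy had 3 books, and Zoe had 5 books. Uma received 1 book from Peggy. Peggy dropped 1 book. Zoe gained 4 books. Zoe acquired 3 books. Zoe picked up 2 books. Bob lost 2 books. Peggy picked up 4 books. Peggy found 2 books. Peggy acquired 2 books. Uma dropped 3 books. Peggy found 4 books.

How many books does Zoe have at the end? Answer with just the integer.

Answer: 14

Derivation:
Tracking counts step by step:
Start: Bob=5, Uma=2, Peggy=3, Zoe=5
Event 1 (Peggy -> Uma, 1): Peggy: 3 -> 2, Uma: 2 -> 3. State: Bob=5, Uma=3, Peggy=2, Zoe=5
Event 2 (Peggy -1): Peggy: 2 -> 1. State: Bob=5, Uma=3, Peggy=1, Zoe=5
Event 3 (Zoe +4): Zoe: 5 -> 9. State: Bob=5, Uma=3, Peggy=1, Zoe=9
Event 4 (Zoe +3): Zoe: 9 -> 12. State: Bob=5, Uma=3, Peggy=1, Zoe=12
Event 5 (Zoe +2): Zoe: 12 -> 14. State: Bob=5, Uma=3, Peggy=1, Zoe=14
Event 6 (Bob -2): Bob: 5 -> 3. State: Bob=3, Uma=3, Peggy=1, Zoe=14
Event 7 (Peggy +4): Peggy: 1 -> 5. State: Bob=3, Uma=3, Peggy=5, Zoe=14
Event 8 (Peggy +2): Peggy: 5 -> 7. State: Bob=3, Uma=3, Peggy=7, Zoe=14
Event 9 (Peggy +2): Peggy: 7 -> 9. State: Bob=3, Uma=3, Peggy=9, Zoe=14
Event 10 (Uma -3): Uma: 3 -> 0. State: Bob=3, Uma=0, Peggy=9, Zoe=14
Event 11 (Peggy +4): Peggy: 9 -> 13. State: Bob=3, Uma=0, Peggy=13, Zoe=14

Zoe's final count: 14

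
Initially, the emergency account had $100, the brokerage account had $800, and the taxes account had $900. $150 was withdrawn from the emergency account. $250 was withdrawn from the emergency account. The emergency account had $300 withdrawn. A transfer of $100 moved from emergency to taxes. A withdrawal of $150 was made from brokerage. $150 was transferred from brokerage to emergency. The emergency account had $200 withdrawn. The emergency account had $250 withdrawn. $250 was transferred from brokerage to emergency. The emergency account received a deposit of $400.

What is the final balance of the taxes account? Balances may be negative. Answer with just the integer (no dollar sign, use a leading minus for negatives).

Tracking account balances step by step:
Start: emergency=100, brokerage=800, taxes=900
Event 1 (withdraw 150 from emergency): emergency: 100 - 150 = -50. Balances: emergency=-50, brokerage=800, taxes=900
Event 2 (withdraw 250 from emergency): emergency: -50 - 250 = -300. Balances: emergency=-300, brokerage=800, taxes=900
Event 3 (withdraw 300 from emergency): emergency: -300 - 300 = -600. Balances: emergency=-600, brokerage=800, taxes=900
Event 4 (transfer 100 emergency -> taxes): emergency: -600 - 100 = -700, taxes: 900 + 100 = 1000. Balances: emergency=-700, brokerage=800, taxes=1000
Event 5 (withdraw 150 from brokerage): brokerage: 800 - 150 = 650. Balances: emergency=-700, brokerage=650, taxes=1000
Event 6 (transfer 150 brokerage -> emergency): brokerage: 650 - 150 = 500, emergency: -700 + 150 = -550. Balances: emergency=-550, brokerage=500, taxes=1000
Event 7 (withdraw 200 from emergency): emergency: -550 - 200 = -750. Balances: emergency=-750, brokerage=500, taxes=1000
Event 8 (withdraw 250 from emergency): emergency: -750 - 250 = -1000. Balances: emergency=-1000, brokerage=500, taxes=1000
Event 9 (transfer 250 brokerage -> emergency): brokerage: 500 - 250 = 250, emergency: -1000 + 250 = -750. Balances: emergency=-750, brokerage=250, taxes=1000
Event 10 (deposit 400 to emergency): emergency: -750 + 400 = -350. Balances: emergency=-350, brokerage=250, taxes=1000

Final balance of taxes: 1000

Answer: 1000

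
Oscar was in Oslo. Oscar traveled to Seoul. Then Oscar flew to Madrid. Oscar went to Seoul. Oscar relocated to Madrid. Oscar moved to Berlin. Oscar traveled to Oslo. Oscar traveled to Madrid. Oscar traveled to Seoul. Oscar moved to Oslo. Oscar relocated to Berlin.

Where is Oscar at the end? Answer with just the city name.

Answer: Berlin

Derivation:
Tracking Oscar's location:
Start: Oscar is in Oslo.
After move 1: Oslo -> Seoul. Oscar is in Seoul.
After move 2: Seoul -> Madrid. Oscar is in Madrid.
After move 3: Madrid -> Seoul. Oscar is in Seoul.
After move 4: Seoul -> Madrid. Oscar is in Madrid.
After move 5: Madrid -> Berlin. Oscar is in Berlin.
After move 6: Berlin -> Oslo. Oscar is in Oslo.
After move 7: Oslo -> Madrid. Oscar is in Madrid.
After move 8: Madrid -> Seoul. Oscar is in Seoul.
After move 9: Seoul -> Oslo. Oscar is in Oslo.
After move 10: Oslo -> Berlin. Oscar is in Berlin.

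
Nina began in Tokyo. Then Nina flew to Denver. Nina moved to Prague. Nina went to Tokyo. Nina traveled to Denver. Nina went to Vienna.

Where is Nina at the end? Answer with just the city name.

Answer: Vienna

Derivation:
Tracking Nina's location:
Start: Nina is in Tokyo.
After move 1: Tokyo -> Denver. Nina is in Denver.
After move 2: Denver -> Prague. Nina is in Prague.
After move 3: Prague -> Tokyo. Nina is in Tokyo.
After move 4: Tokyo -> Denver. Nina is in Denver.
After move 5: Denver -> Vienna. Nina is in Vienna.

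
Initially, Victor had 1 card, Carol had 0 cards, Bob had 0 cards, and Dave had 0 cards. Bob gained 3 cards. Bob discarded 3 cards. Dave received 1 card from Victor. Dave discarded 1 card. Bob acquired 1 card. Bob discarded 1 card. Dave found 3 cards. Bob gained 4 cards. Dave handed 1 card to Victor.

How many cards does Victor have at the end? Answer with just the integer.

Answer: 1

Derivation:
Tracking counts step by step:
Start: Victor=1, Carol=0, Bob=0, Dave=0
Event 1 (Bob +3): Bob: 0 -> 3. State: Victor=1, Carol=0, Bob=3, Dave=0
Event 2 (Bob -3): Bob: 3 -> 0. State: Victor=1, Carol=0, Bob=0, Dave=0
Event 3 (Victor -> Dave, 1): Victor: 1 -> 0, Dave: 0 -> 1. State: Victor=0, Carol=0, Bob=0, Dave=1
Event 4 (Dave -1): Dave: 1 -> 0. State: Victor=0, Carol=0, Bob=0, Dave=0
Event 5 (Bob +1): Bob: 0 -> 1. State: Victor=0, Carol=0, Bob=1, Dave=0
Event 6 (Bob -1): Bob: 1 -> 0. State: Victor=0, Carol=0, Bob=0, Dave=0
Event 7 (Dave +3): Dave: 0 -> 3. State: Victor=0, Carol=0, Bob=0, Dave=3
Event 8 (Bob +4): Bob: 0 -> 4. State: Victor=0, Carol=0, Bob=4, Dave=3
Event 9 (Dave -> Victor, 1): Dave: 3 -> 2, Victor: 0 -> 1. State: Victor=1, Carol=0, Bob=4, Dave=2

Victor's final count: 1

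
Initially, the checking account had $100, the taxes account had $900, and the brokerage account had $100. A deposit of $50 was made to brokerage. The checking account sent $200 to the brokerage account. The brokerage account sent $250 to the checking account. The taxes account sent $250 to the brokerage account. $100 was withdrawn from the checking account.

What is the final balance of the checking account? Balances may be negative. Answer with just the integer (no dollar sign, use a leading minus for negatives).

Tracking account balances step by step:
Start: checking=100, taxes=900, brokerage=100
Event 1 (deposit 50 to brokerage): brokerage: 100 + 50 = 150. Balances: checking=100, taxes=900, brokerage=150
Event 2 (transfer 200 checking -> brokerage): checking: 100 - 200 = -100, brokerage: 150 + 200 = 350. Balances: checking=-100, taxes=900, brokerage=350
Event 3 (transfer 250 brokerage -> checking): brokerage: 350 - 250 = 100, checking: -100 + 250 = 150. Balances: checking=150, taxes=900, brokerage=100
Event 4 (transfer 250 taxes -> brokerage): taxes: 900 - 250 = 650, brokerage: 100 + 250 = 350. Balances: checking=150, taxes=650, brokerage=350
Event 5 (withdraw 100 from checking): checking: 150 - 100 = 50. Balances: checking=50, taxes=650, brokerage=350

Final balance of checking: 50

Answer: 50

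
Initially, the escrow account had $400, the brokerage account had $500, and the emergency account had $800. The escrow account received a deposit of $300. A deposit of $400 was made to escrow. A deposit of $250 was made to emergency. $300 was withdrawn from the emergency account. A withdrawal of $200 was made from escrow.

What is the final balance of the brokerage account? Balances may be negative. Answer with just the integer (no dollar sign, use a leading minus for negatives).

Answer: 500

Derivation:
Tracking account balances step by step:
Start: escrow=400, brokerage=500, emergency=800
Event 1 (deposit 300 to escrow): escrow: 400 + 300 = 700. Balances: escrow=700, brokerage=500, emergency=800
Event 2 (deposit 400 to escrow): escrow: 700 + 400 = 1100. Balances: escrow=1100, brokerage=500, emergency=800
Event 3 (deposit 250 to emergency): emergency: 800 + 250 = 1050. Balances: escrow=1100, brokerage=500, emergency=1050
Event 4 (withdraw 300 from emergency): emergency: 1050 - 300 = 750. Balances: escrow=1100, brokerage=500, emergency=750
Event 5 (withdraw 200 from escrow): escrow: 1100 - 200 = 900. Balances: escrow=900, brokerage=500, emergency=750

Final balance of brokerage: 500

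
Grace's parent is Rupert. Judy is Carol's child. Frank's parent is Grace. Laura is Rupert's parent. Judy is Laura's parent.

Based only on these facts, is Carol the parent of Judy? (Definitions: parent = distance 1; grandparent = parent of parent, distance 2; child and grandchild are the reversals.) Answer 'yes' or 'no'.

Answer: yes

Derivation:
Reconstructing the parent chain from the given facts:
  Carol -> Judy -> Laura -> Rupert -> Grace -> Frank
(each arrow means 'parent of the next')
Positions in the chain (0 = top):
  position of Carol: 0
  position of Judy: 1
  position of Laura: 2
  position of Rupert: 3
  position of Grace: 4
  position of Frank: 5

Carol is at position 0, Judy is at position 1; signed distance (j - i) = 1.
'parent' requires j - i = 1. Actual distance is 1, so the relation HOLDS.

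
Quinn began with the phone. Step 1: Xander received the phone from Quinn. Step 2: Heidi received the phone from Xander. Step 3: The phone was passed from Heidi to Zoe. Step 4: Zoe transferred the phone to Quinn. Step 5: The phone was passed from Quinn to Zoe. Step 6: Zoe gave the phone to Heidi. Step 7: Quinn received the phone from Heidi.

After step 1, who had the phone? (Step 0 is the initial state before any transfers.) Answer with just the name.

Answer: Xander

Derivation:
Tracking the phone holder through step 1:
After step 0 (start): Quinn
After step 1: Xander

At step 1, the holder is Xander.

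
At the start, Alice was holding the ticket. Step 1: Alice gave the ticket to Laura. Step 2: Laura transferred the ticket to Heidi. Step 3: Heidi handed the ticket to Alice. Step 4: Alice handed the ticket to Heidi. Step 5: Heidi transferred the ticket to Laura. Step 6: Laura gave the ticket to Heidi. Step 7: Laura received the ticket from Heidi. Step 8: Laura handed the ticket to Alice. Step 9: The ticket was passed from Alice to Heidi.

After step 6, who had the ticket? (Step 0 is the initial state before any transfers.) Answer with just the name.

Answer: Heidi

Derivation:
Tracking the ticket holder through step 6:
After step 0 (start): Alice
After step 1: Laura
After step 2: Heidi
After step 3: Alice
After step 4: Heidi
After step 5: Laura
After step 6: Heidi

At step 6, the holder is Heidi.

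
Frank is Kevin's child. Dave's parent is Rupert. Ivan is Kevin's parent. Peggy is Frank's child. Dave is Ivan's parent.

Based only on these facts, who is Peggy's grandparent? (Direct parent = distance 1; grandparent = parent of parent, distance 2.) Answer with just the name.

Reconstructing the parent chain from the given facts:
  Rupert -> Dave -> Ivan -> Kevin -> Frank -> Peggy
(each arrow means 'parent of the next')
Positions in the chain (0 = top):
  position of Rupert: 0
  position of Dave: 1
  position of Ivan: 2
  position of Kevin: 3
  position of Frank: 4
  position of Peggy: 5

Peggy is at position 5; the grandparent is 2 steps up the chain, i.e. position 3: Kevin.

Answer: Kevin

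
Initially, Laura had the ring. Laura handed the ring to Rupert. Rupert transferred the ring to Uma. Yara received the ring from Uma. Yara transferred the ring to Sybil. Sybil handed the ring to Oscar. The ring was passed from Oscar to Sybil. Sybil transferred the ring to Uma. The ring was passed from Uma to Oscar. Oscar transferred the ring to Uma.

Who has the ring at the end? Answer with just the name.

Tracking the ring through each event:
Start: Laura has the ring.
After event 1: Rupert has the ring.
After event 2: Uma has the ring.
After event 3: Yara has the ring.
After event 4: Sybil has the ring.
After event 5: Oscar has the ring.
After event 6: Sybil has the ring.
After event 7: Uma has the ring.
After event 8: Oscar has the ring.
After event 9: Uma has the ring.

Answer: Uma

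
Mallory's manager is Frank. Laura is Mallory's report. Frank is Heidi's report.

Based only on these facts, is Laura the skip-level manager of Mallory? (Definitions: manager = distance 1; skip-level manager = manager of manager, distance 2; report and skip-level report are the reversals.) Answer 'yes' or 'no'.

Reconstructing the manager chain from the given facts:
  Heidi -> Frank -> Mallory -> Laura
(each arrow means 'manager of the next')
Positions in the chain (0 = top):
  position of Heidi: 0
  position of Frank: 1
  position of Mallory: 2
  position of Laura: 3

Laura is at position 3, Mallory is at position 2; signed distance (j - i) = -1.
'skip-level manager' requires j - i = 2. Actual distance is -1, so the relation does NOT hold.

Answer: no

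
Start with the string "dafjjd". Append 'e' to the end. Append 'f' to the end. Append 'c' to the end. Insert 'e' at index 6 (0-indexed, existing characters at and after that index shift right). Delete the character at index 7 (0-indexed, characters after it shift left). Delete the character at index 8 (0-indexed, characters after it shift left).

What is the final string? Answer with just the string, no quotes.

Answer: dafjjdef

Derivation:
Applying each edit step by step:
Start: "dafjjd"
Op 1 (append 'e'): "dafjjd" -> "dafjjde"
Op 2 (append 'f'): "dafjjde" -> "dafjjdef"
Op 3 (append 'c'): "dafjjdef" -> "dafjjdefc"
Op 4 (insert 'e' at idx 6): "dafjjdefc" -> "dafjjdeefc"
Op 5 (delete idx 7 = 'e'): "dafjjdeefc" -> "dafjjdefc"
Op 6 (delete idx 8 = 'c'): "dafjjdefc" -> "dafjjdef"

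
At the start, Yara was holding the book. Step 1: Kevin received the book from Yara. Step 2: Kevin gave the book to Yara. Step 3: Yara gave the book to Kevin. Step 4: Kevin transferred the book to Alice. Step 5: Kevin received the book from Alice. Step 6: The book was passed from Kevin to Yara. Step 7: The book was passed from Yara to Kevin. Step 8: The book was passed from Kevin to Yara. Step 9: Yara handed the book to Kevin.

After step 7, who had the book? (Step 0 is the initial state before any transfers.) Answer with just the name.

Tracking the book holder through step 7:
After step 0 (start): Yara
After step 1: Kevin
After step 2: Yara
After step 3: Kevin
After step 4: Alice
After step 5: Kevin
After step 6: Yara
After step 7: Kevin

At step 7, the holder is Kevin.

Answer: Kevin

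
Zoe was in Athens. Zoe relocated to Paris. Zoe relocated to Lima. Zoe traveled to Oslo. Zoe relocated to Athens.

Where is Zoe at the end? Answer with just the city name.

Tracking Zoe's location:
Start: Zoe is in Athens.
After move 1: Athens -> Paris. Zoe is in Paris.
After move 2: Paris -> Lima. Zoe is in Lima.
After move 3: Lima -> Oslo. Zoe is in Oslo.
After move 4: Oslo -> Athens. Zoe is in Athens.

Answer: Athens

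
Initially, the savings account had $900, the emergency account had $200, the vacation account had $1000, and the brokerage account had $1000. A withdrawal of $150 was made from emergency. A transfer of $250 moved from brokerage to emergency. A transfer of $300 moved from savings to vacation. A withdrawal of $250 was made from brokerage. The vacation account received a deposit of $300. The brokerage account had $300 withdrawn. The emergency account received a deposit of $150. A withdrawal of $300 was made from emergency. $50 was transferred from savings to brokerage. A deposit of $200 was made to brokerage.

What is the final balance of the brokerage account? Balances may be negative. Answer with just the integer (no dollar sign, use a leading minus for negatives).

Tracking account balances step by step:
Start: savings=900, emergency=200, vacation=1000, brokerage=1000
Event 1 (withdraw 150 from emergency): emergency: 200 - 150 = 50. Balances: savings=900, emergency=50, vacation=1000, brokerage=1000
Event 2 (transfer 250 brokerage -> emergency): brokerage: 1000 - 250 = 750, emergency: 50 + 250 = 300. Balances: savings=900, emergency=300, vacation=1000, brokerage=750
Event 3 (transfer 300 savings -> vacation): savings: 900 - 300 = 600, vacation: 1000 + 300 = 1300. Balances: savings=600, emergency=300, vacation=1300, brokerage=750
Event 4 (withdraw 250 from brokerage): brokerage: 750 - 250 = 500. Balances: savings=600, emergency=300, vacation=1300, brokerage=500
Event 5 (deposit 300 to vacation): vacation: 1300 + 300 = 1600. Balances: savings=600, emergency=300, vacation=1600, brokerage=500
Event 6 (withdraw 300 from brokerage): brokerage: 500 - 300 = 200. Balances: savings=600, emergency=300, vacation=1600, brokerage=200
Event 7 (deposit 150 to emergency): emergency: 300 + 150 = 450. Balances: savings=600, emergency=450, vacation=1600, brokerage=200
Event 8 (withdraw 300 from emergency): emergency: 450 - 300 = 150. Balances: savings=600, emergency=150, vacation=1600, brokerage=200
Event 9 (transfer 50 savings -> brokerage): savings: 600 - 50 = 550, brokerage: 200 + 50 = 250. Balances: savings=550, emergency=150, vacation=1600, brokerage=250
Event 10 (deposit 200 to brokerage): brokerage: 250 + 200 = 450. Balances: savings=550, emergency=150, vacation=1600, brokerage=450

Final balance of brokerage: 450

Answer: 450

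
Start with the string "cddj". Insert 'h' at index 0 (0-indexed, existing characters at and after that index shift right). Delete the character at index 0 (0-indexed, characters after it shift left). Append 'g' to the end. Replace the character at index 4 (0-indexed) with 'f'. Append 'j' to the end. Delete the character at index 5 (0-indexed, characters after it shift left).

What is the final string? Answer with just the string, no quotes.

Applying each edit step by step:
Start: "cddj"
Op 1 (insert 'h' at idx 0): "cddj" -> "hcddj"
Op 2 (delete idx 0 = 'h'): "hcddj" -> "cddj"
Op 3 (append 'g'): "cddj" -> "cddjg"
Op 4 (replace idx 4: 'g' -> 'f'): "cddjg" -> "cddjf"
Op 5 (append 'j'): "cddjf" -> "cddjfj"
Op 6 (delete idx 5 = 'j'): "cddjfj" -> "cddjf"

Answer: cddjf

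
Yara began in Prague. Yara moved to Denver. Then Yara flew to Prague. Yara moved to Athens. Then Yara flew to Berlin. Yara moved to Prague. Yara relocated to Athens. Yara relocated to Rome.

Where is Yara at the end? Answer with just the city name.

Answer: Rome

Derivation:
Tracking Yara's location:
Start: Yara is in Prague.
After move 1: Prague -> Denver. Yara is in Denver.
After move 2: Denver -> Prague. Yara is in Prague.
After move 3: Prague -> Athens. Yara is in Athens.
After move 4: Athens -> Berlin. Yara is in Berlin.
After move 5: Berlin -> Prague. Yara is in Prague.
After move 6: Prague -> Athens. Yara is in Athens.
After move 7: Athens -> Rome. Yara is in Rome.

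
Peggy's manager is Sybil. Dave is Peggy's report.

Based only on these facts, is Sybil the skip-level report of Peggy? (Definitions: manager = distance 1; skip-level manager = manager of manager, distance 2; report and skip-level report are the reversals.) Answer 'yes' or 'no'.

Reconstructing the manager chain from the given facts:
  Sybil -> Peggy -> Dave
(each arrow means 'manager of the next')
Positions in the chain (0 = top):
  position of Sybil: 0
  position of Peggy: 1
  position of Dave: 2

Sybil is at position 0, Peggy is at position 1; signed distance (j - i) = 1.
'skip-level report' requires j - i = -2. Actual distance is 1, so the relation does NOT hold.

Answer: no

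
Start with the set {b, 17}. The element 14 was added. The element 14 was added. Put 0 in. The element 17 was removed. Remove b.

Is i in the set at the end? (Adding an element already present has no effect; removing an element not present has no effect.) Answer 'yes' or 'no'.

Tracking the set through each operation:
Start: {17, b}
Event 1 (add 14): added. Set: {14, 17, b}
Event 2 (add 14): already present, no change. Set: {14, 17, b}
Event 3 (add 0): added. Set: {0, 14, 17, b}
Event 4 (remove 17): removed. Set: {0, 14, b}
Event 5 (remove b): removed. Set: {0, 14}

Final set: {0, 14} (size 2)
i is NOT in the final set.

Answer: no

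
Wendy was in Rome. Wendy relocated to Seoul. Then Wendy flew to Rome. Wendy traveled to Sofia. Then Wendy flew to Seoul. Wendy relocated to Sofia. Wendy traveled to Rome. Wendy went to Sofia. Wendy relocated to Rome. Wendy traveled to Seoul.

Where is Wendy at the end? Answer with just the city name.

Tracking Wendy's location:
Start: Wendy is in Rome.
After move 1: Rome -> Seoul. Wendy is in Seoul.
After move 2: Seoul -> Rome. Wendy is in Rome.
After move 3: Rome -> Sofia. Wendy is in Sofia.
After move 4: Sofia -> Seoul. Wendy is in Seoul.
After move 5: Seoul -> Sofia. Wendy is in Sofia.
After move 6: Sofia -> Rome. Wendy is in Rome.
After move 7: Rome -> Sofia. Wendy is in Sofia.
After move 8: Sofia -> Rome. Wendy is in Rome.
After move 9: Rome -> Seoul. Wendy is in Seoul.

Answer: Seoul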